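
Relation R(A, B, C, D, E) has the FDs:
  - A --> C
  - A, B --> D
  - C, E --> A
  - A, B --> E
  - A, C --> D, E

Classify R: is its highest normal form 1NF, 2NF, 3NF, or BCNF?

Candidate keys: {A, B}, {B, C, E}. Prime attributes: {A, B, C, E}.
A --> C: {A}⁺ = {A, C, D, E}, which is not all of the attributes, so the left side is not a superkey — BCNF is violated.
A, C --> D, E has non-prime {D} on the right and a non-superkey on the left, so 3NF fails.
{A} is a proper subset of the key {A, B}, and {A}⁺ contains the non-prime attribute {D} — a partial dependency, so 2NF is violated.

1NF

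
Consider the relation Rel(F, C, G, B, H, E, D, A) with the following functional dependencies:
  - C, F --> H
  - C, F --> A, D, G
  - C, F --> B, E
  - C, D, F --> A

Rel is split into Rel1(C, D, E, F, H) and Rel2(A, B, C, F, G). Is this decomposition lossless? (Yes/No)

The shared attributes are {C, F} and {C, F}⁺ = {A, B, C, D, E, F, G, H}.
Rel1 is contained in that closure, so Rel1 ∩ Rel2 --> Rel1 holds and the join is lossless.

Yes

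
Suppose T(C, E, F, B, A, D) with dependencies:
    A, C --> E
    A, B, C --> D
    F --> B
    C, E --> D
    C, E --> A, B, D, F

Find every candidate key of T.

{A, C}, {C, E}

Attributes never on any right-hand side: {C} — every candidate key must contain it.
{A, C}⁺ = {A, B, C, D, E, F} — all of the relation — so {A, C} is a candidate key.
{C, E}⁺ = {A, B, C, D, E, F} — all of the relation — so {C, E} is a candidate key.
Any other superkey properly contains one of these, so there are no further candidate keys.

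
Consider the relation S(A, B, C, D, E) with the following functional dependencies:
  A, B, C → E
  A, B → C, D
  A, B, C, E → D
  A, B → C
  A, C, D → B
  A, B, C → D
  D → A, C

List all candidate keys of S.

{A, B}, {D}

{D} is a candidate key since {D}⁺ = {A, B, C, D, E} covers every attribute.
{A, B} is a candidate key since {A, B}⁺ = {A, B, C, D, E} covers every attribute.
These are minimal and exhaustive — every other superkey contains one of them.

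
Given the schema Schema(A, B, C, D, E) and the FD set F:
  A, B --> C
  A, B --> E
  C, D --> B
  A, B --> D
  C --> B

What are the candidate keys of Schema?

{A, B}, {A, C}

No FD produces {A}, so it must be in every candidate key.
Closure of {A, B} is {A, B, C, D, E}, the whole schema; {A, B} is a candidate key.
Closure of {A, C} is {A, B, C, D, E}, the whole schema; {A, C} is a candidate key.
No proper subset of any of these is a key, and no other minimal superkey exists.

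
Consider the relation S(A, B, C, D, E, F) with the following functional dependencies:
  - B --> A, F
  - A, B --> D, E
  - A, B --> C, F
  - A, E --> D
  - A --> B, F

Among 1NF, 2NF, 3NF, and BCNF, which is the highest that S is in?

Candidate keys: {A}, {B}. Prime attributes: {A, B}.
Every FD has a superkey on the left, so the relation is in BCNF.

BCNF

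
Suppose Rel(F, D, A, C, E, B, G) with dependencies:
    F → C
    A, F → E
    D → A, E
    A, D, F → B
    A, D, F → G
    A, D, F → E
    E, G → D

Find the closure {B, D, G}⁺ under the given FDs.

{A, B, D, E, G}

Start with {B, D, G}.
D → A, E applies; add {A, E} → now {A, B, D, E, G}.
No further FD applies.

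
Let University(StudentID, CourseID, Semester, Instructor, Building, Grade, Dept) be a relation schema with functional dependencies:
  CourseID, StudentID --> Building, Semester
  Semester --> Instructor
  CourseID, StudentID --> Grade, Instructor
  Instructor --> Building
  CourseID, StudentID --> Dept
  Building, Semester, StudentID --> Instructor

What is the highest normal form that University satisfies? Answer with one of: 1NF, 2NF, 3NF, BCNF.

Candidate key: {CourseID, StudentID}. Prime attributes: {CourseID, StudentID}.
Semester --> Instructor breaks BCNF: {Semester}⁺ = {Building, Instructor, Semester}, so {Semester} is not a superkey.
Semester --> Instructor has non-prime {Instructor} on the right and a non-superkey on the left, so 3NF fails.
No non-prime attribute depends on a proper subset of any candidate key, so 2NF holds.

2NF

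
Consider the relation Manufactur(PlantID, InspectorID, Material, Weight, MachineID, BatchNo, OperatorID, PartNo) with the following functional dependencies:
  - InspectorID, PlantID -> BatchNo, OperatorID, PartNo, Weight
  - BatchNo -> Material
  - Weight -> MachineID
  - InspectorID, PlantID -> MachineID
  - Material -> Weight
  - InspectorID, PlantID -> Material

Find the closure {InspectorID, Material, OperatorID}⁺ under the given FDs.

Start with {InspectorID, Material, OperatorID}.
Material -> Weight applies; add {Weight} → now {InspectorID, Material, OperatorID, Weight}.
Weight -> MachineID applies; add {MachineID} → now {InspectorID, MachineID, Material, OperatorID, Weight}.
No further FD applies.

{InspectorID, MachineID, Material, OperatorID, Weight}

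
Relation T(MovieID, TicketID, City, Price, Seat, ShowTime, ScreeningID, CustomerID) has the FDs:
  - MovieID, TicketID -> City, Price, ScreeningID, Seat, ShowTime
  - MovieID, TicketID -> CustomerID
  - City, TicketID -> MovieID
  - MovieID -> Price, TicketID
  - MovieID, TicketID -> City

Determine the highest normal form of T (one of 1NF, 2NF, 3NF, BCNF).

Candidate keys: {City, TicketID}, {MovieID}. Prime attributes: {City, MovieID, TicketID}.
Every FD has a superkey on the left, so the relation is in BCNF.

BCNF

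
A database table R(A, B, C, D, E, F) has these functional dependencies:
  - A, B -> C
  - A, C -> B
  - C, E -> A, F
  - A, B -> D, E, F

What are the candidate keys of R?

{A, B}, {A, C}, {C, E}

{A, B}⁺ = {A, B, C, D, E, F} — all of the relation — so {A, B} is a candidate key.
{A, C}⁺ = {A, B, C, D, E, F} — all of the relation — so {A, C} is a candidate key.
{C, E}⁺ = {A, B, C, D, E, F} — all of the relation — so {C, E} is a candidate key.
Any other superkey properly contains one of these, so there are no further candidate keys.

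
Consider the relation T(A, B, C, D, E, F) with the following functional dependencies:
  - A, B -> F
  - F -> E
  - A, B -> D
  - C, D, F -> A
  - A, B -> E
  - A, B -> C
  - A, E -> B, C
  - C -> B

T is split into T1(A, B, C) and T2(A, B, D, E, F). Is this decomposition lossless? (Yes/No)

Yes

Common attributes: {A, B}; their closure is {A, B, C, D, E, F}.
This includes all of T1, so the common attributes are a superkey of T1 — the join is lossless.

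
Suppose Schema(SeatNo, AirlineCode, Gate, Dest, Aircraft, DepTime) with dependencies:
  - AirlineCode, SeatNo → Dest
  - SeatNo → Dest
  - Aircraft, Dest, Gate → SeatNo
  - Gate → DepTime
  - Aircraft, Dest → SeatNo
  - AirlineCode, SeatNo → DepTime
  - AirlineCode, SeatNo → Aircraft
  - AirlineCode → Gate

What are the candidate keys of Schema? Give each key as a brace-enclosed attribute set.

{Aircraft, AirlineCode, Dest}, {AirlineCode, SeatNo}

{AirlineCode} never appears on the right of any FD, so every key must include it.
{AirlineCode, SeatNo}⁺ = {Aircraft, AirlineCode, DepTime, Dest, Gate, SeatNo} — all of the relation — so {AirlineCode, SeatNo} is a candidate key.
{Aircraft, AirlineCode, Dest}⁺ = {Aircraft, AirlineCode, DepTime, Dest, Gate, SeatNo} — all of the relation — so {Aircraft, AirlineCode, Dest} is a candidate key.
No proper subset of any of these is a key, and no other minimal superkey exists.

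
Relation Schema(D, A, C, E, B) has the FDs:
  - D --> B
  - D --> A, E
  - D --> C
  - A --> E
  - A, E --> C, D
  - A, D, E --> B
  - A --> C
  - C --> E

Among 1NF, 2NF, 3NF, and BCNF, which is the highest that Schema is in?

2NF

Candidate keys: {A}, {D}. Prime attributes: {A, D}.
For C --> E we have {C}⁺ = {C, E}; {C} is not a superkey, so BCNF fails.
C --> E determines the non-prime attribute {E} from a non-superkey — 3NF is violated.
All keys have size 1, which rules out partial dependencies — 2NF is satisfied.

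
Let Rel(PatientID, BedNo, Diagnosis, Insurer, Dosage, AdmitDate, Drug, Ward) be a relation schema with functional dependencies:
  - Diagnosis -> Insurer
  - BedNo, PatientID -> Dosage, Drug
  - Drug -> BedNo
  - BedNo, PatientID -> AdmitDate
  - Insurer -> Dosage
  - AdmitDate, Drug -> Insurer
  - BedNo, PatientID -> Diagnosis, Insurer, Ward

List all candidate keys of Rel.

No FD produces {PatientID}, so it must be in every candidate key.
Closure of {BedNo, PatientID} is {AdmitDate, BedNo, Diagnosis, Dosage, Drug, Insurer, PatientID, Ward}, the whole schema; {BedNo, PatientID} is a candidate key.
Closure of {Drug, PatientID} is {AdmitDate, BedNo, Diagnosis, Dosage, Drug, Insurer, PatientID, Ward}, the whole schema; {Drug, PatientID} is a candidate key.
No proper subset of any of these is a key, and no other minimal superkey exists.

{BedNo, PatientID}, {Drug, PatientID}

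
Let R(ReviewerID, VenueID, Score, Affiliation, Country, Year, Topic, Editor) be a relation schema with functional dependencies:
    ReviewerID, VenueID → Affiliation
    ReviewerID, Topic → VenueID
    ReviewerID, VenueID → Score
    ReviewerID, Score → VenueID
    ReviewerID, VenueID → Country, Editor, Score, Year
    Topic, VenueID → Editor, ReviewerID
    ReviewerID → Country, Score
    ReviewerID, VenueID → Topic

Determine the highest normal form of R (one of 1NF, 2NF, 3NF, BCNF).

Candidate keys: {ReviewerID}, {Topic, VenueID}. Prime attributes: {ReviewerID, Topic, VenueID}.
The left-hand side of every FD is a superkey, so BCNF is satisfied.

BCNF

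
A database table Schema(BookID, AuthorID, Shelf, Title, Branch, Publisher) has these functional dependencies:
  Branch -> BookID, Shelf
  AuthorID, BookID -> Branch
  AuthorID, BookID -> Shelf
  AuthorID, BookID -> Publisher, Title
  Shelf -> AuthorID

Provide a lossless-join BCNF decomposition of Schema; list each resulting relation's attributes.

{AuthorID, Shelf}; {BookID, Branch, Publisher, Shelf, Title}

Candidate keys of the original relation: {AuthorID, BookID}, {BookID, Shelf}, {Branch}.
Within {AuthorID, BookID, Branch, Publisher, Shelf, Title}: {Shelf}⁺ ∩ {AuthorID, BookID, Branch, Publisher, Shelf, Title} = {AuthorID, Shelf}, not the whole set, so Shelf -> AuthorID violates BCNF; decompose into {AuthorID, Shelf} and {BookID, Branch, Publisher, Shelf, Title}.
{AuthorID, Shelf}: every determinant is a superkey — BCNF.
{BookID, Branch, Publisher, Shelf, Title}: every determinant is a superkey — BCNF.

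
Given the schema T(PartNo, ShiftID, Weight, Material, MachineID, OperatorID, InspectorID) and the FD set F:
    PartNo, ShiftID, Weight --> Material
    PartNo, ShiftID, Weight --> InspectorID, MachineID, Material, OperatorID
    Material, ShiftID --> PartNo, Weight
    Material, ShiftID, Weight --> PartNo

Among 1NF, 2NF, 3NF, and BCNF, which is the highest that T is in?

Candidate keys: {Material, ShiftID}, {PartNo, ShiftID, Weight}. Prime attributes: {Material, PartNo, ShiftID, Weight}.
The left-hand side of every FD is a superkey, so BCNF is satisfied.

BCNF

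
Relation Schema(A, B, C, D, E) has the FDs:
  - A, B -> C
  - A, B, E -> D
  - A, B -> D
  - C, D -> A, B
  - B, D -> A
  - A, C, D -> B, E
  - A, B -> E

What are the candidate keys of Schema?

{A, B}, {B, D}, {C, D}

{A, B} is a candidate key since {A, B}⁺ = {A, B, C, D, E} covers every attribute.
{B, D} is a candidate key since {B, D}⁺ = {A, B, C, D, E} covers every attribute.
{C, D} is a candidate key since {C, D}⁺ = {A, B, C, D, E} covers every attribute.
Any other superkey properly contains one of these, so there are no further candidate keys.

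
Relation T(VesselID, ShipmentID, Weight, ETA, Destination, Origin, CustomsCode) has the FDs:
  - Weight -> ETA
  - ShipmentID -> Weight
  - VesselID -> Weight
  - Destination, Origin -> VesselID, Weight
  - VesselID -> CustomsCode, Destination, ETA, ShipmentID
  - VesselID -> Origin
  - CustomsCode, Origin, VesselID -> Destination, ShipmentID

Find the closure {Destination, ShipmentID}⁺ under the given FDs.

{Destination, ETA, ShipmentID, Weight}

Start with {Destination, ShipmentID}.
ShipmentID -> Weight applies; add {Weight} → now {Destination, ShipmentID, Weight}.
Weight -> ETA applies; add {ETA} → now {Destination, ETA, ShipmentID, Weight}.
No further FD applies.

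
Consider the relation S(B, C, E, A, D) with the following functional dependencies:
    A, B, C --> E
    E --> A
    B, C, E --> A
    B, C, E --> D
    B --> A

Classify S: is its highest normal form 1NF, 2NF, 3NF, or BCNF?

1NF

Candidate key: {B, C}. Prime attributes: {B, C}.
E --> A: {E}⁺ = {A, E}, which is not all of the attributes, so the left side is not a superkey — BCNF is violated.
E --> A determines the non-prime attribute {A} from a non-superkey — 3NF is violated.
The proper key subset {B} of {B, C} determines non-prime {A}, so the relation is not even in 2NF.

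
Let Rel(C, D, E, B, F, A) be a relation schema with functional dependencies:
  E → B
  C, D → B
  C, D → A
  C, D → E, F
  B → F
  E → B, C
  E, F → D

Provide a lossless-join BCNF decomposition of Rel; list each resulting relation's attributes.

{A, B, C, D, E}; {B, F}

Candidate keys of the original relation: {C, D}, {E}.
{A, B, C, D, E, F}: {B} determines {B, F} here but is not a superkey — split on B → F, giving {B, F} and {A, B, C, D, E}.
{B, F}: every determinant is a superkey — BCNF.
{A, B, C, D, E}: every determinant is a superkey — BCNF.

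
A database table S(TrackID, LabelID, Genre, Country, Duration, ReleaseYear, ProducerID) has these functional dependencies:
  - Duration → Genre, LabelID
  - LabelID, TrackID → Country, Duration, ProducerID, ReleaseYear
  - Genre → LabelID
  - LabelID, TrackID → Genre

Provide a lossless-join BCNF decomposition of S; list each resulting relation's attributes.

Candidate keys of the original relation: {Duration, TrackID}, {Genre, TrackID}, {LabelID, TrackID}.
Within {Country, Duration, Genre, LabelID, ProducerID, ReleaseYear, TrackID}: {Duration}⁺ ∩ {Country, Duration, Genre, LabelID, ProducerID, ReleaseYear, TrackID} = {Duration, Genre, LabelID}, not the whole set, so Duration → Genre, LabelID violates BCNF; decompose into {Duration, Genre, LabelID} and {Country, Duration, ProducerID, ReleaseYear, TrackID}.
Within {Duration, Genre, LabelID}: {Genre}⁺ ∩ {Duration, Genre, LabelID} = {Genre, LabelID}, not the whole set, so Genre → LabelID violates BCNF; decompose into {Genre, LabelID} and {Duration, Genre}.
{Genre, LabelID} is in BCNF.
{Duration, Genre} is in BCNF.
{Country, Duration, ProducerID, ReleaseYear, TrackID} is in BCNF.

{Country, Duration, ProducerID, ReleaseYear, TrackID}; {Duration, Genre}; {Genre, LabelID}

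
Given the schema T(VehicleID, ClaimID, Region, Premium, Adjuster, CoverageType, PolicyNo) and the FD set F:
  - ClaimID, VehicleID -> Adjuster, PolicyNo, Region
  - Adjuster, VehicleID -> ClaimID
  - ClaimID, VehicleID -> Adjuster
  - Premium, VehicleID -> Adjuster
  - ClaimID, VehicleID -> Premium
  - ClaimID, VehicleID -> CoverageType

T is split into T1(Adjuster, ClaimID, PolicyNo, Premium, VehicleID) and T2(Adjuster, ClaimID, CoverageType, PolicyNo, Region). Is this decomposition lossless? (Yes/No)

T1 ∩ T2 = {Adjuster, ClaimID, PolicyNo}; its closure under F is {Adjuster, ClaimID, PolicyNo}.
The closure covers neither T1 nor T2 entirely; the join is not lossless.

No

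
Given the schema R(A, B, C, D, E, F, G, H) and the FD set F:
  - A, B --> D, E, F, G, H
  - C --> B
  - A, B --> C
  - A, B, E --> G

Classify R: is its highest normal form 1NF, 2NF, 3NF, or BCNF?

3NF

Candidate keys: {A, B}, {A, C}. Prime attributes: {A, B, C}.
For C --> B we have {C}⁺ = {B, C}; {C} is not a superkey, so BCNF fails.
But every attribute on its right side ({B}) is prime, and the same holds for every other non-superkey FD, so 3NF still holds.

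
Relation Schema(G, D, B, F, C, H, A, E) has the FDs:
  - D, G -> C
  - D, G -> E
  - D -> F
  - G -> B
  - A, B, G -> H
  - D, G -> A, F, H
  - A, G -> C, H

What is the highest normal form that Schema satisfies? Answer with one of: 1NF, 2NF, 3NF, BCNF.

Candidate key: {D, G}. Prime attributes: {D, G}.
D -> F: {D}⁺ = {D, F}, which is not all of the attributes, so the left side is not a superkey — BCNF is violated.
D -> F determines the non-prime attribute {F} from a non-superkey — 3NF is violated.
The proper key subset {D} of {D, G} determines non-prime {F}, so the relation is not even in 2NF.

1NF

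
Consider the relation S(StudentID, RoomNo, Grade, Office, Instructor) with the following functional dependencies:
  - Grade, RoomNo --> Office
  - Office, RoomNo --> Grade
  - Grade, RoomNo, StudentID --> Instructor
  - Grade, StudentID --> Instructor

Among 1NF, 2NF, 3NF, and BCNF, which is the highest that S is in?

1NF

Candidate keys: {Grade, RoomNo, StudentID}, {Office, RoomNo, StudentID}. Prime attributes: {Grade, Office, RoomNo, StudentID}.
Grade, RoomNo --> Office: {Grade, RoomNo}⁺ = {Grade, Office, RoomNo}, which is not all of the attributes, so the left side is not a superkey — BCNF is violated.
Because {Instructor} is non-prime and the left side of Grade, StudentID --> Instructor is not a superkey, the relation is not in 3NF.
{Grade, StudentID} is a proper subset of the key {Grade, RoomNo, StudentID}, and {Grade, StudentID}⁺ contains the non-prime attribute {Instructor} — a partial dependency, so 2NF is violated.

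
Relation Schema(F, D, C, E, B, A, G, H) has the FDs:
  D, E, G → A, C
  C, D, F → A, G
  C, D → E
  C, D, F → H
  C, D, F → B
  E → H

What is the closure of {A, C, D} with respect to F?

Start with {A, C, D}.
C, D → E applies; add {E} → now {A, C, D, E}.
E → H applies; add {H} → now {A, C, D, E, H}.
No further FD applies.

{A, C, D, E, H}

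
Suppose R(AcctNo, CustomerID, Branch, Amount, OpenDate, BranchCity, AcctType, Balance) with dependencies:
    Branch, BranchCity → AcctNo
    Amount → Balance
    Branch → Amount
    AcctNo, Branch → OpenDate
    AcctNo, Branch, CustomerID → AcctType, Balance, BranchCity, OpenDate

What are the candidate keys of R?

{AcctNo, Branch, CustomerID}, {Branch, BranchCity, CustomerID}

Attributes never on any right-hand side: {Branch, CustomerID} — every candidate key must contain all of them.
{AcctNo, Branch, CustomerID}⁺ = {AcctNo, AcctType, Amount, Balance, Branch, BranchCity, CustomerID, OpenDate}, which is every attribute, so {AcctNo, Branch, CustomerID} is a candidate key.
{Branch, BranchCity, CustomerID}⁺ = {AcctNo, AcctType, Amount, Balance, Branch, BranchCity, CustomerID, OpenDate}, which is every attribute, so {Branch, BranchCity, CustomerID} is a candidate key.
Any other superkey properly contains one of these, so there are no further candidate keys.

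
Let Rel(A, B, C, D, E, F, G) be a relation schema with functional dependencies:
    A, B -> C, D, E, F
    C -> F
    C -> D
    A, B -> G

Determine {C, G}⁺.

Start with {C, G}.
C -> F applies; add {F} → now {C, F, G}.
C -> D applies; add {D} → now {C, D, F, G}.
No further FD applies.

{C, D, F, G}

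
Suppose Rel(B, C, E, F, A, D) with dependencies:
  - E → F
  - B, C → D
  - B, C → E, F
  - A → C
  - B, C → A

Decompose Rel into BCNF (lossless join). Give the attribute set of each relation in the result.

{A, B, D, E}; {A, C}; {E, F}

Candidate keys of the original relation: {A, B}, {B, C}.
In {A, B, C, D, E, F}, {E} is not a superkey ({E}⁺ restricted to this set is {E, F}), so split on E → F into {E, F} and {A, B, C, D, E}.
{E, F} is in BCNF.
In {A, B, C, D, E}, {A} is not a superkey ({A}⁺ restricted to this set is {A, C}), so split on A → C into {A, C} and {A, B, D, E}.
{A, C} is in BCNF.
{A, B, D, E} is in BCNF.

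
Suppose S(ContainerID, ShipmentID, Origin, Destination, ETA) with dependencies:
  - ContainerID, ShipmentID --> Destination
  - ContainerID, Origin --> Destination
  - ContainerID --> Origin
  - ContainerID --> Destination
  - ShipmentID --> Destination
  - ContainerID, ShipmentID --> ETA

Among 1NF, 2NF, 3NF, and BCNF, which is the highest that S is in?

Candidate key: {ContainerID, ShipmentID}. Prime attributes: {ContainerID, ShipmentID}.
For ContainerID, Origin --> Destination we have {ContainerID, Origin}⁺ = {ContainerID, Destination, Origin}; {ContainerID, Origin} is not a superkey, so BCNF fails.
ContainerID, Origin --> Destination has non-prime {Destination} on the right and a non-superkey on the left, so 3NF fails.
The proper key subset {ContainerID} of {ContainerID, ShipmentID} determines non-prime {Destination, Origin}, so the relation is not even in 2NF.

1NF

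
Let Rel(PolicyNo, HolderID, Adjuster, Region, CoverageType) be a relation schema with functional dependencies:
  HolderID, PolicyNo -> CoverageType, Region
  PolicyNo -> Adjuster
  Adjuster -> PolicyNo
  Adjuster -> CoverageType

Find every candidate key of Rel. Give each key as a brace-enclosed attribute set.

{HolderID} never appears on the right of any FD, so every key must include it.
{Adjuster, HolderID}⁺ = {Adjuster, CoverageType, HolderID, PolicyNo, Region} — all of the relation — so {Adjuster, HolderID} is a candidate key.
{HolderID, PolicyNo}⁺ = {Adjuster, CoverageType, HolderID, PolicyNo, Region} — all of the relation — so {HolderID, PolicyNo} is a candidate key.
No proper subset of any of these is a key, and no other minimal superkey exists.

{Adjuster, HolderID}, {HolderID, PolicyNo}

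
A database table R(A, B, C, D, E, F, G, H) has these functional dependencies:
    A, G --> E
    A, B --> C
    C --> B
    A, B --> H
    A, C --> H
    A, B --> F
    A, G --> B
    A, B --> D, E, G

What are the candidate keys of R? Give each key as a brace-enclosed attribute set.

{A, B}, {A, C}, {A, G}

Attributes never on any right-hand side: {A} — every candidate key must contain it.
{A, B} is a candidate key since {A, B}⁺ = {A, B, C, D, E, F, G, H} covers every attribute.
{A, C} is a candidate key since {A, C}⁺ = {A, B, C, D, E, F, G, H} covers every attribute.
{A, G} is a candidate key since {A, G}⁺ = {A, B, C, D, E, F, G, H} covers every attribute.
No proper subset of any of these is a key, and no other minimal superkey exists.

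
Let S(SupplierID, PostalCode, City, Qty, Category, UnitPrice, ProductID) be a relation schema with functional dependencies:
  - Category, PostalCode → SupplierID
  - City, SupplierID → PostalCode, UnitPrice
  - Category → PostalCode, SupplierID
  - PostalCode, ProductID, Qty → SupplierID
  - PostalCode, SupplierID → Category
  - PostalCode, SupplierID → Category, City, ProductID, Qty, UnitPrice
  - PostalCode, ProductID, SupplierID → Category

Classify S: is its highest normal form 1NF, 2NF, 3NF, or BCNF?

Candidate keys: {Category}, {City, SupplierID}, {PostalCode, ProductID, Qty}, {PostalCode, SupplierID}. Prime attributes: {Category, City, PostalCode, ProductID, Qty, SupplierID}.
Each dependency's left side is a superkey — BCNF holds.

BCNF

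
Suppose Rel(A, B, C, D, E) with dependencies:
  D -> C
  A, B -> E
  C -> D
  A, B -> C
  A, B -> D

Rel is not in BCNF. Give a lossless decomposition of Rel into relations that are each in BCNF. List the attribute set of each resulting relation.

{A, B, D, E}; {C, D}

Candidate key of the original relation: {A, B}.
{A, B, C, D, E}: {D} determines {C, D} here but is not a superkey — split on D -> C, giving {C, D} and {A, B, D, E}.
{C, D}: every determinant is a superkey — BCNF.
{A, B, D, E}: every determinant is a superkey — BCNF.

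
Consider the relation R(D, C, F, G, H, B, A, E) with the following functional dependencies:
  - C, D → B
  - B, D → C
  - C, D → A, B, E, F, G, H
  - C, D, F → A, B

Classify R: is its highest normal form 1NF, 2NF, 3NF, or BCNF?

Candidate keys: {B, D}, {C, D}. Prime attributes: {B, C, D}.
The left-hand side of every FD is a superkey, so BCNF is satisfied.

BCNF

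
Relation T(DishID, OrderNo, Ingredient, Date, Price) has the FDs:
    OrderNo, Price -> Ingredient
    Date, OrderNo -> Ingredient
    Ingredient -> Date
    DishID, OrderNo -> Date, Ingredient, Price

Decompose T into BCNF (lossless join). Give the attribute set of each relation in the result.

Candidate key of the original relation: {DishID, OrderNo}.
In {Date, DishID, Ingredient, OrderNo, Price}, {OrderNo, Price} is not a superkey ({OrderNo, Price}⁺ restricted to this set is {Date, Ingredient, OrderNo, Price}), so split on OrderNo, Price -> Date, Ingredient into {Date, Ingredient, OrderNo, Price} and {DishID, OrderNo, Price}.
In {Date, Ingredient, OrderNo, Price}, {Date, OrderNo} is not a superkey ({Date, OrderNo}⁺ restricted to this set is {Date, Ingredient, OrderNo}), so split on Date, OrderNo -> Ingredient into {Date, Ingredient, OrderNo} and {Date, OrderNo, Price}.
In {Date, Ingredient, OrderNo}, {Ingredient} is not a superkey ({Ingredient}⁺ restricted to this set is {Date, Ingredient}), so split on Ingredient -> Date into {Date, Ingredient} and {Ingredient, OrderNo}.
{Date, Ingredient} is in BCNF.
{Ingredient, OrderNo} is in BCNF.
{Date, OrderNo, Price} is in BCNF.
{DishID, OrderNo, Price} is in BCNF.

{Date, Ingredient}; {Date, OrderNo, Price}; {DishID, OrderNo, Price}; {Ingredient, OrderNo}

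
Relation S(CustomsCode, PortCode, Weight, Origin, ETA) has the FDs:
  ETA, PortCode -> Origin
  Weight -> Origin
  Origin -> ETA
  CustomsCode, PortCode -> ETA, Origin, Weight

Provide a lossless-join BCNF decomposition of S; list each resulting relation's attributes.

{CustomsCode, PortCode, Weight}; {ETA, Origin}; {ETA, Weight}; {Origin, PortCode}

Candidate key of the original relation: {CustomsCode, PortCode}.
{CustomsCode, ETA, Origin, PortCode, Weight}: {ETA, PortCode} determines {ETA, Origin, PortCode} here but is not a superkey — split on ETA, PortCode -> Origin, giving {ETA, Origin, PortCode} and {CustomsCode, ETA, PortCode, Weight}.
{ETA, Origin, PortCode}: {Origin} determines {ETA, Origin} here but is not a superkey — split on Origin -> ETA, giving {ETA, Origin} and {Origin, PortCode}.
{ETA, Origin} is in BCNF.
{Origin, PortCode} is in BCNF.
{CustomsCode, ETA, PortCode, Weight}: {Weight} determines {ETA, Weight} here but is not a superkey — split on Weight -> ETA, giving {ETA, Weight} and {CustomsCode, PortCode, Weight}.
{ETA, Weight} is in BCNF.
{CustomsCode, PortCode, Weight} is in BCNF.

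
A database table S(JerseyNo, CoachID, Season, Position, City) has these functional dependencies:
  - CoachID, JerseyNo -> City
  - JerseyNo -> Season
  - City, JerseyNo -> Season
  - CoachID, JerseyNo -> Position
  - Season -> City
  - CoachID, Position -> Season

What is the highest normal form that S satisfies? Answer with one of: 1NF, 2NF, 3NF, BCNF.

1NF

Candidate key: {CoachID, JerseyNo}. Prime attributes: {CoachID, JerseyNo}.
JerseyNo -> Season: {JerseyNo}⁺ = {City, JerseyNo, Season}, which is not all of the attributes, so the left side is not a superkey — BCNF is violated.
JerseyNo -> Season determines the non-prime attribute {Season} from a non-superkey — 3NF is violated.
{JerseyNo} is a proper subset of the key {CoachID, JerseyNo}, and {JerseyNo}⁺ contains the non-prime attributes {City, Season} — a partial dependency, so 2NF is violated.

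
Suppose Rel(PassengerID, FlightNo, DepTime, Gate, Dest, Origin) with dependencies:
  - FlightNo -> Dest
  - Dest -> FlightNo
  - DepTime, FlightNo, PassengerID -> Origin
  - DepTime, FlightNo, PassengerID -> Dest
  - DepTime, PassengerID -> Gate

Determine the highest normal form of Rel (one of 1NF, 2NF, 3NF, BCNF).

1NF

Candidate keys: {DepTime, Dest, PassengerID}, {DepTime, FlightNo, PassengerID}. Prime attributes: {DepTime, Dest, FlightNo, PassengerID}.
FlightNo -> Dest breaks BCNF: {FlightNo}⁺ = {Dest, FlightNo}, so {FlightNo} is not a superkey.
DepTime, PassengerID -> Gate determines the non-prime attribute {Gate} from a non-superkey — 3NF is violated.
The proper key subset {DepTime, PassengerID} of {DepTime, Dest, PassengerID} determines non-prime {Gate}, so the relation is not even in 2NF.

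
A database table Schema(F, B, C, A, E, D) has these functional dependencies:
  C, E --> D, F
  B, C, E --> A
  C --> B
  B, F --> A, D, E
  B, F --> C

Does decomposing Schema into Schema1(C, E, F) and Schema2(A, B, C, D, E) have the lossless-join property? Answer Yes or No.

The shared attributes are {C, E} and {C, E}⁺ = {A, B, C, D, E, F}.
Since Schema1 ⊆ {A, B, C, D, E, F}, the intersection is a superkey of Schema1; the decomposition is lossless.

Yes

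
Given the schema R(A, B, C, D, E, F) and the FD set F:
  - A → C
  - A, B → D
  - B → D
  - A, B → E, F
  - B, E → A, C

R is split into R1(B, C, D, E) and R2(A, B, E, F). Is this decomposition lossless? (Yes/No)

Common attributes: {B, E}; their closure is {A, B, C, D, E, F}.
R1 is contained in that closure, so R1 ∩ R2 → R1 holds and the join is lossless.

Yes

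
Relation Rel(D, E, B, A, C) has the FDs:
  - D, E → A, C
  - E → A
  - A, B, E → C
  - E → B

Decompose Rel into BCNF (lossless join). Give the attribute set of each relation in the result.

Candidate key of the original relation: {D, E}.
In {A, B, C, D, E}, {E} is not a superkey ({E}⁺ restricted to this set is {A, B, C, E}), so split on E → A, B, C into {A, B, C, E} and {D, E}.
{A, B, C, E} has no BCNF violation.
{D, E} has no BCNF violation.

{A, B, C, E}; {D, E}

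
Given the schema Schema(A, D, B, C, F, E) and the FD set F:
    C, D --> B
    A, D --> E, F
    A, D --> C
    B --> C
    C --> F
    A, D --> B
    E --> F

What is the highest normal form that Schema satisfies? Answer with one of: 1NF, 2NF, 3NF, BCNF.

Candidate key: {A, D}. Prime attributes: {A, D}.
For C, D --> B we have {C, D}⁺ = {B, C, D, F}; {C, D} is not a superkey, so BCNF fails.
C, D --> B has non-prime {B} on the right and a non-superkey on the left, so 3NF fails.
No proper subset of a key has a non-prime attribute in its closure, so there is no partial dependency; 2NF holds.

2NF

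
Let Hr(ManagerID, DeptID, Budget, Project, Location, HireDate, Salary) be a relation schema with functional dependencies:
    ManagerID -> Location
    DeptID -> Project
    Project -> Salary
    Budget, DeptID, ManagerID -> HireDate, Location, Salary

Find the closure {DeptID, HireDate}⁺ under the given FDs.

{DeptID, HireDate, Project, Salary}

Start with {DeptID, HireDate}.
DeptID -> Project applies; add {Project} → now {DeptID, HireDate, Project}.
Project -> Salary applies; add {Salary} → now {DeptID, HireDate, Project, Salary}.
No further FD applies.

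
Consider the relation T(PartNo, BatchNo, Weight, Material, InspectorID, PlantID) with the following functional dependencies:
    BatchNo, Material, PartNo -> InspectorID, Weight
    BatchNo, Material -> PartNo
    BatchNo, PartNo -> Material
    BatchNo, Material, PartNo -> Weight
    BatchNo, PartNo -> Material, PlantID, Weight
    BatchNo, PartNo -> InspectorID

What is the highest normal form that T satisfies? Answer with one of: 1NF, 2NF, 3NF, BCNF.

Candidate keys: {BatchNo, Material}, {BatchNo, PartNo}. Prime attributes: {BatchNo, Material, PartNo}.
Each dependency's left side is a superkey — BCNF holds.

BCNF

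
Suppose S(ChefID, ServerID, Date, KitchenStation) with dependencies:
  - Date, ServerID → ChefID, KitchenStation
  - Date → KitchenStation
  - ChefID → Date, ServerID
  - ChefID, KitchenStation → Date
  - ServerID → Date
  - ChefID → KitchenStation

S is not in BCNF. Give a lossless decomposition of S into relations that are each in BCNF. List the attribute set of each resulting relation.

{ChefID, Date, ServerID}; {Date, KitchenStation}

Candidate keys of the original relation: {ChefID}, {ServerID}.
In {ChefID, Date, KitchenStation, ServerID}, {Date} is not a superkey ({Date}⁺ restricted to this set is {Date, KitchenStation}), so split on Date → KitchenStation into {Date, KitchenStation} and {ChefID, Date, ServerID}.
{Date, KitchenStation} has no BCNF violation.
{ChefID, Date, ServerID} has no BCNF violation.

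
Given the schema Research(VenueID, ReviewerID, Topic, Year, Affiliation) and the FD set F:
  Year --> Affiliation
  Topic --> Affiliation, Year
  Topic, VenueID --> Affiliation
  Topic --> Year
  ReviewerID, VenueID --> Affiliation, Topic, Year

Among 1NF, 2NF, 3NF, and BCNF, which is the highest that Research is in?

Candidate key: {ReviewerID, VenueID}. Prime attributes: {ReviewerID, VenueID}.
For Year --> Affiliation we have {Year}⁺ = {Affiliation, Year}; {Year} is not a superkey, so BCNF fails.
Because {Affiliation} is non-prime and the left side of Year --> Affiliation is not a superkey, the relation is not in 3NF.
No non-prime attribute depends on a proper subset of any candidate key, so 2NF holds.

2NF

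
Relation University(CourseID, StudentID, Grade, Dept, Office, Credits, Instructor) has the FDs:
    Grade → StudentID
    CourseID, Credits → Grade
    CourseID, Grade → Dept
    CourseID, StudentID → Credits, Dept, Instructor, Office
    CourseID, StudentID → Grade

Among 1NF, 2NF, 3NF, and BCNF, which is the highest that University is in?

3NF

Candidate keys: {CourseID, Credits}, {CourseID, Grade}, {CourseID, StudentID}. Prime attributes: {CourseID, Credits, Grade, StudentID}.
Grade → StudentID breaks BCNF: {Grade}⁺ = {Grade, StudentID}, so {Grade} is not a superkey.
Since {StudentID} ⊆ prime attributes and every other non-superkey FD also has a prime right side, the schema is in 3NF.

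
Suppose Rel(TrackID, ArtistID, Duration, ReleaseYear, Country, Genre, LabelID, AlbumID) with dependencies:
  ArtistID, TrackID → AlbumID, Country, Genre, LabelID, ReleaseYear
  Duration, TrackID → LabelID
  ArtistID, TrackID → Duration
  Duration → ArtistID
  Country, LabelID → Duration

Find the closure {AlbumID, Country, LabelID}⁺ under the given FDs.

{AlbumID, ArtistID, Country, Duration, LabelID}

Start with {AlbumID, Country, LabelID}.
Country, LabelID → Duration applies; add {Duration} → now {AlbumID, Country, Duration, LabelID}.
Duration → ArtistID applies; add {ArtistID} → now {AlbumID, ArtistID, Country, Duration, LabelID}.
No further FD applies.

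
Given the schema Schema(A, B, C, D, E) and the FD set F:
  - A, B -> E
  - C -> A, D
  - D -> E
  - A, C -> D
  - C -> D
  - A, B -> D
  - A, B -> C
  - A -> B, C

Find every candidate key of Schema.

{A} is a candidate key since {A}⁺ = {A, B, C, D, E} covers every attribute.
{C} is a candidate key since {C}⁺ = {A, B, C, D, E} covers every attribute.
No proper subset of any of these is a key, and no other minimal superkey exists.

{A}, {C}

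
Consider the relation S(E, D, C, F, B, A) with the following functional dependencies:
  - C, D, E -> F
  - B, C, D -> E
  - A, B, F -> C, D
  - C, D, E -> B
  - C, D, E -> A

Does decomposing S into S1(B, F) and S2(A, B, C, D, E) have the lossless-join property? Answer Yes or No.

No

S1 ∩ S2 = {B}; its closure under F is {B}.
Neither S1 nor S2 is contained in that closure, so the decomposition is lossy.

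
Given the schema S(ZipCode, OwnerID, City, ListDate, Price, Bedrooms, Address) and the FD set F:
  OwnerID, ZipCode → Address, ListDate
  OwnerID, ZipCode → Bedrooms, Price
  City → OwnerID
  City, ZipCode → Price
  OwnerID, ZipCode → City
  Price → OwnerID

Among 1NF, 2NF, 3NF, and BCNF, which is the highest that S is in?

3NF

Candidate keys: {City, ZipCode}, {OwnerID, ZipCode}, {Price, ZipCode}. Prime attributes: {City, OwnerID, Price, ZipCode}.
City → OwnerID breaks BCNF: {City}⁺ = {City, OwnerID}, so {City} is not a superkey.
Since {OwnerID} ⊆ prime attributes and every other non-superkey FD also has a prime right side, the schema is in 3NF.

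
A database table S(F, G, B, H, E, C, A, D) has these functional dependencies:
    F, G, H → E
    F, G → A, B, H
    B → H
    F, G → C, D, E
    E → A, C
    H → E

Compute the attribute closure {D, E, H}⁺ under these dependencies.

{A, C, D, E, H}

Start with {D, E, H}.
E → A, C applies; add {A, C} → now {A, C, D, E, H}.
No further FD applies.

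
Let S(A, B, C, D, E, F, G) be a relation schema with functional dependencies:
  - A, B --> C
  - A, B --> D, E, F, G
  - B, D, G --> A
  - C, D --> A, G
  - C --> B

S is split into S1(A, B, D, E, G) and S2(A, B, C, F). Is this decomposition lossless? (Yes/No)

Yes

S1 ∩ S2 = {A, B}; its closure under F is {A, B, C, D, E, F, G}.
S1 is contained in that closure, so S1 ∩ S2 --> S1 holds and the join is lossless.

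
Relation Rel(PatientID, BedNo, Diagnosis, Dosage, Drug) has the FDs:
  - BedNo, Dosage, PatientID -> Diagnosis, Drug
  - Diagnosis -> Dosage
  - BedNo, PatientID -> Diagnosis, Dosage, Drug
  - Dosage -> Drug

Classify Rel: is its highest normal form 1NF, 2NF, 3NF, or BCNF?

2NF

Candidate key: {BedNo, PatientID}. Prime attributes: {BedNo, PatientID}.
Diagnosis -> Dosage: {Diagnosis}⁺ = {Diagnosis, Dosage, Drug}, which is not all of the attributes, so the left side is not a superkey — BCNF is violated.
Diagnosis -> Dosage has non-prime {Dosage} on the right and a non-superkey on the left, so 3NF fails.
Checking every proper subset of each key, none determines a non-prime attribute — 2NF is satisfied.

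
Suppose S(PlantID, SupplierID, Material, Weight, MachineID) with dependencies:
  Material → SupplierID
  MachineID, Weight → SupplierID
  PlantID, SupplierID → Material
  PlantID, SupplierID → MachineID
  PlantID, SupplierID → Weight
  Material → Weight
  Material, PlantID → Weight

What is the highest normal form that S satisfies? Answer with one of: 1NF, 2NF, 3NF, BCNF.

3NF

Candidate keys: {MachineID, PlantID, Weight}, {Material, PlantID}, {PlantID, SupplierID}. Prime attributes: {MachineID, Material, PlantID, SupplierID, Weight}.
For Material → SupplierID we have {Material}⁺ = {Material, SupplierID, Weight}; {Material} is not a superkey, so BCNF fails.
Since {SupplierID} ⊆ prime attributes and every other non-superkey FD also has a prime right side, the schema is in 3NF.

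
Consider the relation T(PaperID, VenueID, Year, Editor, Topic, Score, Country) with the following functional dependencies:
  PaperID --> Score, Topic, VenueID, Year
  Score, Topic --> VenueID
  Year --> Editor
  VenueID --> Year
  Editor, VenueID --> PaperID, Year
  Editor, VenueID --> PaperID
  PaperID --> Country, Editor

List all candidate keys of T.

{PaperID}, {Score, Topic}, {VenueID}

{PaperID}⁺ = {Country, Editor, PaperID, Score, Topic, VenueID, Year} — all of the relation — so {PaperID} is a candidate key.
{VenueID}⁺ = {Country, Editor, PaperID, Score, Topic, VenueID, Year} — all of the relation — so {VenueID} is a candidate key.
{Score, Topic}⁺ = {Country, Editor, PaperID, Score, Topic, VenueID, Year} — all of the relation — so {Score, Topic} is a candidate key.
These are minimal and exhaustive — every other superkey contains one of them.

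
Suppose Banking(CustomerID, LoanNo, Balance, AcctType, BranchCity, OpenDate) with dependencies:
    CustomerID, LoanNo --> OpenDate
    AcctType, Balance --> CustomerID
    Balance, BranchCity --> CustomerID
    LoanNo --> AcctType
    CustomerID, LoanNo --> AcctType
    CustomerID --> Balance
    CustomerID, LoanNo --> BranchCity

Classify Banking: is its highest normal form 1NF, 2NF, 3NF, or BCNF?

1NF

Candidate keys: {Balance, LoanNo}, {CustomerID, LoanNo}. Prime attributes: {Balance, CustomerID, LoanNo}.
AcctType, Balance --> CustomerID breaks BCNF: {AcctType, Balance}⁺ = {AcctType, Balance, CustomerID}, so {AcctType, Balance} is not a superkey.
Because {AcctType} is non-prime and the left side of LoanNo --> AcctType is not a superkey, the relation is not in 3NF.
The proper key subset {LoanNo} of {Balance, LoanNo} determines non-prime {AcctType}, so the relation is not even in 2NF.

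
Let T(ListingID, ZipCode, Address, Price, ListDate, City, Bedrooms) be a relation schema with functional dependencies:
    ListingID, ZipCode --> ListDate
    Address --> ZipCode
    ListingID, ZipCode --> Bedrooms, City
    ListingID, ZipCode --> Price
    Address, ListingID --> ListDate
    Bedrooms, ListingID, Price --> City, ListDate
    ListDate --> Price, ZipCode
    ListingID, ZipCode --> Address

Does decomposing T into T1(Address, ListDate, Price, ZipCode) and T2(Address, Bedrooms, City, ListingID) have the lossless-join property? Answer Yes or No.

Common attributes: {Address}; their closure is {Address, ZipCode}.
Neither T1 nor T2 is contained in that closure, so the decomposition is lossy.

No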